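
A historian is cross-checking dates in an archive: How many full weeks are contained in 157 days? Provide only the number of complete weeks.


Total days: 157
Days per week: 7
Division: 157 / 7 = 22 remainder 3
Complete weeks: 22
Remaining days: 3

22


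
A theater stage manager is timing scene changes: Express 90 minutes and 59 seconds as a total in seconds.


Minutes: 90
Seconds: 59
Convert minutes to seconds: 90 x 60 = 5400
Add remaining seconds: 5400 + 59 = 5459

5459


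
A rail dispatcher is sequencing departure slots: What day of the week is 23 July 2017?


Date: 2017-07-23
January 1, 2017 is a Sunday
Day of year: 204
Offset from Jan 1: 203 days
203 mod 7 = 0
Result: Sunday

Sunday


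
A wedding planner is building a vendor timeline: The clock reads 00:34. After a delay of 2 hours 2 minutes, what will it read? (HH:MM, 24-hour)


Start time: 00:34
Adding: 2 hours 2 minutes
Minutes: 34 + 2 = 36
Hours: 0 + 2 + 0 = 2
Result: 02:36

02:36


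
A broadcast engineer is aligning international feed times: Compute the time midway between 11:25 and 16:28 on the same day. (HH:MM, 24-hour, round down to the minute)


Start time: 11:25 = 685 minutes from midnight
End time: 16:28 = 988 minutes from midnight
Sum: 685 + 988 = 1673
Midpoint: 1673 / 2 = 836 minutes
Convert: 836 / 60 = 13 hours, 56 minutes
Result: 13:56

13:56


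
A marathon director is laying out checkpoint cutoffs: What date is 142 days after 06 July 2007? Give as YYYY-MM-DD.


Start: 2007-07-06
Adding 142 days
Days remaining in July: 25
After July: 117 days still to add
August 2007: 31 days, 86 remaining
September 2007: 30 days, 56 remaining
October 2007: 31 days, 25 remaining
November 2007 has 30 days, need 25
Result: 2007-11-25

2007-11-25


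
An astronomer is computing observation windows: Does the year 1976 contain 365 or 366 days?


Year: 1976
Check leap year rules:
Divisible by 4? Yes
Divisible by 100? No
1976 is a leap year
Days: 366

366


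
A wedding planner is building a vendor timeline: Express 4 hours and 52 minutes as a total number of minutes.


Hours: 4
Extra minutes: 52
Minutes per hour: 60
Hours to minutes: 4 x 60 = 240
Total: 240 + 52 = 292

292


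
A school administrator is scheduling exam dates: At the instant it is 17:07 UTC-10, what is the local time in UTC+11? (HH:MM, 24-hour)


Local time: 17:07 at UTC-10 (offset -10h)
Target zone: UTC+11 (offset 11h)
Difference: 11 - (-10) = 21 hours
Calculation: 17 + (21) = 38
Wraparound: (38) mod 24 = 14
Result: 14:07

14:07


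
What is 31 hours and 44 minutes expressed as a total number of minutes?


Hours: 31
Minutes: 44
Convert hours to minutes: 31 x 60 = 1860
Add remaining minutes: 1860 + 44 = 1904

1904


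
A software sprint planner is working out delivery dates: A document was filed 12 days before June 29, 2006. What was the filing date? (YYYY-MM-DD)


Start: 2006-06-29
Subtracting 12 days
Days already passed in June: 29
Result: 2006-06-17

2006-06-17


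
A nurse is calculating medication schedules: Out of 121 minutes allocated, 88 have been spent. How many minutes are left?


Total budget: 121 minutes
Time used: 88 minutes
Remaining: 121 - 88 = 33 minutes
Percent used: 72.7%
Percent remaining: 27.3%

33


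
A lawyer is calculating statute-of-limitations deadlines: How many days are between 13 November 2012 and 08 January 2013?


Start date: 2012-11-13
End date: 2013-01-08
Nov 2012: +18 days
Dec 2012: +31 days
Jan 2013: +7 days
Total: 56 days

56


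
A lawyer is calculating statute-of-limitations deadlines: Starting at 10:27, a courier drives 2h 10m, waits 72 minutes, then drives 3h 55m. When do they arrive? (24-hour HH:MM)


Depart: 10:27
Leg 1: +130 min -> 12:37
Layover: +72 min -> 13:49
Leg 2: +235 min -> 17:44
Total travel: 437 minutes = 7h 17m
Arrival: 17:44

17:44


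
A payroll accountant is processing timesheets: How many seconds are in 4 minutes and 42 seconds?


Minutes: 4
Extra seconds: 42
Seconds per minute: 60
Minutes to seconds: 4 x 60 = 240
Total: 240 + 42 = 282

282


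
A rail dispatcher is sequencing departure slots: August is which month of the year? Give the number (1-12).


Calendar month order:
7. July
8. August <--
9. September
August is month number 8

8


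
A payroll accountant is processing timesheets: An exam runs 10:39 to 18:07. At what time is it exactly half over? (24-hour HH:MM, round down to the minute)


Start time: 10:39 = 639 minutes from midnight
End time: 18:07 = 1087 minutes from midnight
Sum: 639 + 1087 = 1726
Midpoint: 1726 / 2 = 863 minutes
Convert: 863 / 60 = 14 hours, 23 minutes
Result: 14:23

14:23


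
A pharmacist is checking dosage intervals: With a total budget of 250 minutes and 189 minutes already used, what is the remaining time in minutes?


Total budget: 250 minutes
Time used: 189 minutes
Remaining: 250 - 189 = 61 minutes
Percent used: 75.6%
Percent remaining: 24.4%

61


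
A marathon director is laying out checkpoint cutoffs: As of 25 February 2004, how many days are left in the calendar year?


Start: February 25, 2004
End: December 31, 2004
Days left in February: 4
March: 31
April: 30
May: 31
June: 30
... plus remaining months
Sum of remaining months: 306
Total: 4 + 306 = 310

310


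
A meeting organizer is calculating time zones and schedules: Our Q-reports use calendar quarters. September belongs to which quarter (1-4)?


Month: September (month 9)
Q1: January-March (months 1-3)
Q2: April-June (months 4-6)
Q3: July-September (months 7-9)
Q4: October-December (months 10-12)
Month 9 falls in Q3

3


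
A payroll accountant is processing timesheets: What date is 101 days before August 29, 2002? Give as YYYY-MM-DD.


Start: 2002-08-29
Subtracting 101 days
Days already passed in August: 29
After going back through August: 72 more days to subtract
July 2002: 31 days, 41 remaining
June 2002: 30 days, 11 remaining
May 2002 has 31 days, need 11
Result: 2002-05-20

2002-05-20


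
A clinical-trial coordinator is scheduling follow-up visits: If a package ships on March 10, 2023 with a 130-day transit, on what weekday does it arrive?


Start: 2023-03-10 (Friday)
Step 1 - find target date: add 130 days
  2023-03-10 + 130 days = 2023-07-18
Step 2 - day of week:
  130 mod 7 = 4
  Friday + 4 days -> Tuesday
Result: Tuesday (2023-07-18)

Tuesday


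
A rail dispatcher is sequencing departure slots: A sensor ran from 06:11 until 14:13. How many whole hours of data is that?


Start: 06:11
End: 14:13
Hour difference: 14 - 6 = 8 hours
Minute difference: 13 - 11 = 2 minutes
Total minutes: 482
Complete hours: 482 / 60 = 8 (remainder 2)

8


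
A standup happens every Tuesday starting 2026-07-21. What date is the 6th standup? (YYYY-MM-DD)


First occurrence: 2026-07-21 (occurrence 1)
Each occurrence is 7 days after the previous.
Occurrence 6 is 5 weeks after the first.
5 weeks = 35 days
2026-07-21 + 35 days = 2026-08-25

2026-08-25


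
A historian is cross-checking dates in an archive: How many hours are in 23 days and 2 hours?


Days: 23
Extra hours: 2
Hours per day: 24
Days to hours: 23 x 24 = 552
Total: 552 + 2 = 554

554


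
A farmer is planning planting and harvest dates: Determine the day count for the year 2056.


Year: 2056
Check leap year rules:
Divisible by 4? Yes
Divisible by 100? No
2056 is a leap year
Days: 366

366


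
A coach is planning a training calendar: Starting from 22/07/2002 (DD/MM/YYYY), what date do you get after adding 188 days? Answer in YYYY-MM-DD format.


Start: 2002-07-22
Adding 188 days
Days remaining in July: 9
After July: 179 days still to add
August 2002: 31 days, 148 remaining
September 2002: 30 days, 118 remaining
October 2002: 31 days, 87 remaining
November 2002: 30 days, 57 remaining
Result: 2003-01-26

2003-01-26


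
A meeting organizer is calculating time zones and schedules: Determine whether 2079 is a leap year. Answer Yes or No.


Year: 2079
Divisible by 4? 2079 / 4 = 519.75 -> No
Not divisible by 4, so NOT a leap year

No


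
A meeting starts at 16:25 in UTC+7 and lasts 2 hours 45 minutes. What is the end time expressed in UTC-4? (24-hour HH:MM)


Start: 16:25 in UTC+7
Step 1 - add duration:
  minutes: 25 + 45 = 70 (carry 1h)
  hours: 16 + 2 + 1 = 19
  end in UTC+7: 19:10
Step 2 - convert UTC+7 -> UTC-4:
  offset difference: -4 - (7) = -11 hours
  19 + (-11) = 8 -> mod 24 = 8
Result: 08:10 in UTC-4

08:10


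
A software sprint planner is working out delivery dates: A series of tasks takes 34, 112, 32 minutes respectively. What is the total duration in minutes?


Durations: 34, 112, 32
Running sum: 34
+ 112 = 146
+ 32 = 178
Total duration: 178 minutes
That is 2 hours and 58 minutes

178


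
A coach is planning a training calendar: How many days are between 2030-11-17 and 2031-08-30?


Start date: 2030-11-17
End date: 2031-08-30
Nov 2030: +14 days
Dec 2030: +31 days
Jan 2031: +31 days
... (7 more months)
Total: 286 days

286


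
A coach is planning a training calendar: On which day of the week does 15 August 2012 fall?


Date: 2012-08-15
January 1, 2012 is a Sunday
Day of year: 228
Offset from Jan 1: 227 days
227 mod 7 = 3
Result: Wednesday

Wednesday


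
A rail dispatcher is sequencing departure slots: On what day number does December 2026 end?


Month: December
Year: 2026
December is a 31-day month
Total: 31 days

31


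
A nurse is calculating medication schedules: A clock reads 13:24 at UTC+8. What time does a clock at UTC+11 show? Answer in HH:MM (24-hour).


Local time: 13:24 at UTC+8 (offset 8h)
Target zone: UTC+11 (offset 11h)
Difference: 11 - (8) = 3 hours
Calculation: 13 + (3) = 16
Result: 16:24

16:24


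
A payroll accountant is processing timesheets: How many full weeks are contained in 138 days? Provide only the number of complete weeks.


Total days: 138
Days per week: 7
Division: 138 / 7 = 19 remainder 5
Complete weeks: 19
Remaining days: 5

19


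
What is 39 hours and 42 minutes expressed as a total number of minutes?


Hours: 39
Minutes: 42
Convert hours to minutes: 39 x 60 = 2340
Add remaining minutes: 2340 + 42 = 2382

2382


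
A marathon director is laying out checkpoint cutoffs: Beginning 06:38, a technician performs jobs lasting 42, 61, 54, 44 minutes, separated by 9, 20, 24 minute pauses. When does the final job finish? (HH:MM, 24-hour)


Start: 06:38 = 398 min from midnight
  after task 1 (42 min): 07:20
  after break (9 min): 07:29
  after task 2 (61 min): 08:30
  after break (20 min): 08:50
  after task 3 (54 min): 09:44
  after break (24 min): 10:08
  after task 4 (44 min): 10:52
Total elapsed: 254 minutes
End time: 10:52

10:52


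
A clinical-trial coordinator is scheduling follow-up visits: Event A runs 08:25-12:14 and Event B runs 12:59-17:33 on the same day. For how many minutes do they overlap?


Interval A: [505, 734] minutes from midnight
Interval B: [779, 1053] minutes from midnight
Overlap start = max(505, 779) = 779
Overlap end = min(734, 1053) = 734
End <= start, so the intervals do not overlap: 0 minutes

0


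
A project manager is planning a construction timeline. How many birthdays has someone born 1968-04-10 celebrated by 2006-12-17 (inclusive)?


Birth: 1968-04-10
Reference: 2006-12-17
Year difference: 2006 - 1968 = 38
Has birthday (04-10) occurred by 12-17? Yes
Age in full years: 38

38


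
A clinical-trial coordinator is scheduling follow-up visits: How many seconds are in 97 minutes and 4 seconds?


Minutes: 97
Extra seconds: 4
Seconds per minute: 60
Minutes to seconds: 97 x 60 = 5820
Total: 5820 + 4 = 5824

5824


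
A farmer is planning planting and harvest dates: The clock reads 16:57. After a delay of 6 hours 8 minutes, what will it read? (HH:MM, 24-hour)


Start time: 16:57
Adding: 6 hours 8 minutes
Minutes: 57 + 8 = 65
Minute overflow: 65 >= 60, so carry 1 hour, minutes = 5
Hours: 16 + 6 + 1 = 23
Result: 23:05

23:05


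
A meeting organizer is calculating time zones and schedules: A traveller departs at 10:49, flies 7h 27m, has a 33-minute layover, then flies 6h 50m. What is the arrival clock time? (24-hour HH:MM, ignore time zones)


Depart: 10:49
Leg 1: +447 min -> 18:16
Layover: +33 min -> 18:49
Leg 2: +410 min -> 01:39
Total travel: 890 minutes = 14h 50m
Arrival: 01:39

01:39


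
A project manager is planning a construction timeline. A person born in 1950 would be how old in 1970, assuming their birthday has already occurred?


Birth year: 1950
Current year: 1970
Age = current year - birth year
Age = 1970 - 1950 = 20

20


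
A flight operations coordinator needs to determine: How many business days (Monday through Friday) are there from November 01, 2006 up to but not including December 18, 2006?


Start: 2006-11-01 (Wednesday)
End (exclusive): 2006-12-18 (Monday)
Total calendar days: 47
Full weeks: 47 // 7 = 6 -> 30 weekdays
Remaining 5 days starting on Wednesday:
  Wed(w), Thu(w), Fri(w), Sat(-), Sun(-) -> 3 weekdays
Total business days: 30 + 3 = 33

33


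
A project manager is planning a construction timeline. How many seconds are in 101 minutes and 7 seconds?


Minutes: 101
Seconds: 7
Convert minutes to seconds: 101 x 60 = 6060
Add remaining seconds: 6060 + 7 = 6067

6067


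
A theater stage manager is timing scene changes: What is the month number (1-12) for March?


Calendar month order:
2. February
3. March <--
4. April
March is month number 3

3


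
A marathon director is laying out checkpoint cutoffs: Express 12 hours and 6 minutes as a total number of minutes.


Hours: 12
Extra minutes: 6
Minutes per hour: 60
Hours to minutes: 12 x 60 = 720
Total: 720 + 6 = 726

726


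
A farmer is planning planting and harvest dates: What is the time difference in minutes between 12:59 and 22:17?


Start time: 12:59 = 779 minutes from midnight
End time: 22:17 = 1337 minutes from midnight
Difference: 1337 - 779 = 558 minutes
That is 9 hours and 18 minutes

558


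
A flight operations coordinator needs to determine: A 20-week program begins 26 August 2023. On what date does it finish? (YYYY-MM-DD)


Start: 2023-08-26
Weeks to add: 20
Convert to days: 20 x 7 = 140 days
Add 140 days to 2023-08-26
Result: 2024-01-13

2024-01-13


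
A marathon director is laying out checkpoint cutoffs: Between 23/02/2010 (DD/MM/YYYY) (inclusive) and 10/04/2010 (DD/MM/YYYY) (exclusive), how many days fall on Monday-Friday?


Start: 2010-02-23 (Tuesday)
End (exclusive): 2010-04-10 (Saturday)
Total calendar days: 46
Full weeks: 46 // 7 = 6 -> 30 weekdays
Remaining 4 days starting on Tuesday:
  Tue(w), Wed(w), Thu(w), Fri(w) -> 4 weekdays
Total business days: 30 + 4 = 34

34


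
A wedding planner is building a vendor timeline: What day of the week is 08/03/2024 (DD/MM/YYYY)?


Date: 2024-03-08
January 1, 2024 is a Monday
Day of year: 68
Offset from Jan 1: 67 days
67 mod 7 = 4
Result: Friday

Friday


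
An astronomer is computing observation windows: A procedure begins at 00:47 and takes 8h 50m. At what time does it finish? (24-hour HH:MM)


Start time: 00:47
Adding: 8 hours 50 minutes
Minutes: 47 + 50 = 97
Minute overflow: 97 >= 60, so carry 1 hour, minutes = 37
Hours: 0 + 8 + 1 = 9
Result: 09:37

09:37


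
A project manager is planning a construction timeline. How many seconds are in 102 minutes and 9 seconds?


Minutes: 102
Extra seconds: 9
Seconds per minute: 60
Minutes to seconds: 102 x 60 = 6120
Total: 6120 + 9 = 6129

6129


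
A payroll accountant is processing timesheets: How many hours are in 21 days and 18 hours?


Days: 21
Extra hours: 18
Hours per day: 24
Days to hours: 21 x 24 = 504
Total: 504 + 18 = 522

522


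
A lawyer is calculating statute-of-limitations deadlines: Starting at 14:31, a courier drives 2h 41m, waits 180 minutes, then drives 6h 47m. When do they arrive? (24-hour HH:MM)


Depart: 14:31
Leg 1: +161 min -> 17:12
Layover: +180 min -> 20:12
Leg 2: +407 min -> 02:59
Total travel: 748 minutes = 12h 28m
Arrival: 02:59

02:59


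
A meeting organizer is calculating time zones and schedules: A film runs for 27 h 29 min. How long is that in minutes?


Hours: 27
Minutes: 29
Convert hours to minutes: 27 x 60 = 1620
Add remaining minutes: 1620 + 29 = 1649

1649


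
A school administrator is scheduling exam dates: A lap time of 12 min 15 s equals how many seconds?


Minutes: 12
Seconds: 15
Convert minutes to seconds: 12 x 60 = 720
Add remaining seconds: 720 + 15 = 735

735


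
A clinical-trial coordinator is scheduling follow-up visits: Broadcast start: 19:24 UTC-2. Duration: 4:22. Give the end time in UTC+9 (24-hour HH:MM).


Start: 19:24 in UTC-2
Step 1 - add duration:
  minutes: 24 + 22 = 46
  hours: 19 + 4 + 0 = 23
  end in UTC-2: 23:46
Step 2 - convert UTC-2 -> UTC+9:
  offset difference: 9 - (-2) = 11 hours
  23 + (11) = 34 -> mod 24 = 10
Result: 10:46 in UTC+9

10:46


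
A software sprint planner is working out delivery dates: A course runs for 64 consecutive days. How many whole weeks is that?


Total days: 64
Days per week: 7
Division: 64 / 7 = 9 remainder 1
Complete weeks: 9
Remaining days: 1

9


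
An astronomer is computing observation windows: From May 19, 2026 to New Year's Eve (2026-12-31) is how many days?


Start: May 19, 2026
End: December 31, 2026
Days left in May: 12
June: 30
July: 31
August: 31
September: 30
... plus remaining months
Sum of remaining months: 214
Total: 12 + 214 = 226

226


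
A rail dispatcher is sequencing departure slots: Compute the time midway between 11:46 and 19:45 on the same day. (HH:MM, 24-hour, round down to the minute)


Start time: 11:46 = 706 minutes from midnight
End time: 19:45 = 1185 minutes from midnight
Sum: 706 + 1185 = 1891
Midpoint: 1891 / 2 = 945 minutes
Convert: 945 / 60 = 15 hours, 45 minutes
Result: 15:45

15:45


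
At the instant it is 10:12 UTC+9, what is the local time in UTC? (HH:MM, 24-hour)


Local time: 10:12 at UTC+9 (offset 9h)
Target zone: UTC (offset 0h)
Difference: 0 - (9) = -9 hours
Calculation: 10 + (-9) = 1
Result: 01:12

01:12


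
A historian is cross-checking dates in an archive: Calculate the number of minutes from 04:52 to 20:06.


Start time: 04:52 = 292 minutes from midnight
End time: 20:06 = 1206 minutes from midnight
Difference: 1206 - 292 = 914 minutes
That is 15 hours and 14 minutes

914


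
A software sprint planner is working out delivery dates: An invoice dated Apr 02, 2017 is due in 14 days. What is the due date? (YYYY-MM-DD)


Start: 2017-04-02
Adding 14 days
Days remaining in April: 28
Result: 2017-04-16

2017-04-16


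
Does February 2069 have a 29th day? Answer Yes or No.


Year: 2069
Divisible by 4? 2069 / 4 = 517.25 -> No
Not divisible by 4, so NOT a leap year

No


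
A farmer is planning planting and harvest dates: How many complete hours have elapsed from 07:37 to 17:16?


Start: 07:37
End: 17:16
Hour difference: 17 - 7 = 10 hours
Minute difference: 16 - 37 = -21 minutes
Total minutes: 579
Complete hours: 579 / 60 = 9 (remainder 39)

9


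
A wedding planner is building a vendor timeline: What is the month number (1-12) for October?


Calendar month order:
9. September
10. October <--
11. November
October is month number 10

10


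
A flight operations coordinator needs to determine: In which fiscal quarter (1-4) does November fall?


Month: November (month 11)
Q1: January-March (months 1-3)
Q2: April-June (months 4-6)
Q3: July-September (months 7-9)
Q4: October-December (months 10-12)
Month 11 falls in Q4

4


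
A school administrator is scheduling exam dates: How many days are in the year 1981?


Year: 1981
Check leap year rules:
Divisible by 4? No
1981 is not a leap year
Days: 365

365


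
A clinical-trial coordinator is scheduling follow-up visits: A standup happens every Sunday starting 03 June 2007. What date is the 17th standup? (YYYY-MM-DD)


First occurrence: 2007-06-03 (occurrence 1)
Each occurrence is 7 days after the previous.
Occurrence 17 is 16 weeks after the first.
16 weeks = 112 days
2007-06-03 + 112 days = 2007-09-23

2007-09-23


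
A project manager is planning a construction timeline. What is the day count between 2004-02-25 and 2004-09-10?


Start date: 2004-02-25
End date: 2004-09-10
Feb 2004: +5 days
Mar 2004: +31 days
Apr 2004: +30 days
... (5 more months)
Total: 198 days

198


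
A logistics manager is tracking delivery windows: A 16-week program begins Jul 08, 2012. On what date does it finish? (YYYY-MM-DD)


Start: 2012-07-08
Weeks to add: 16
Convert to days: 16 x 7 = 112 days
Add 112 days to 2012-07-08
Result: 2012-10-28

2012-10-28


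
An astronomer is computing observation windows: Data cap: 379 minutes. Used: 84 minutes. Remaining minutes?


Total budget: 379 minutes
Time used: 84 minutes
Remaining: 379 - 84 = 295 minutes
Percent used: 22.2%
Percent remaining: 77.8%

295


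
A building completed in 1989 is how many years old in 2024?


Birth year: 1989
Current year: 2024
Age = current year - birth year
Age = 2024 - 1989 = 35

35


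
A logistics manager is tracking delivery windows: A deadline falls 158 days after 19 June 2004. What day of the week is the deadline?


Start: 2004-06-19 (Saturday)
Step 1 - find target date: add 158 days
  2004-06-19 + 158 days = 2004-11-24
Step 2 - day of week:
  158 mod 7 = 4
  Saturday + 4 days -> Wednesday
Result: Wednesday (2004-11-24)

Wednesday


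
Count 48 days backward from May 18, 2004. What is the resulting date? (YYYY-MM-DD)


Start: 2004-05-18
Subtracting 48 days
Days already passed in May: 18
After going back through May: 30 more days to subtract
April 2004 has 30 days, need 30
Result: 2004-03-31

2004-03-31


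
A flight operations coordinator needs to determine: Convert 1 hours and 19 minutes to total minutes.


Hours: 1
Extra minutes: 19
Minutes per hour: 60
Hours to minutes: 1 x 60 = 60
Total: 60 + 19 = 79

79


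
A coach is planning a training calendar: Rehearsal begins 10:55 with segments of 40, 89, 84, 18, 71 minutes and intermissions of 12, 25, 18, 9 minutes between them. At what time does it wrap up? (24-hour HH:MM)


Start: 10:55 = 655 min from midnight
  after task 1 (40 min): 11:35
  after break (12 min): 11:47
  after task 2 (89 min): 13:16
  after break (25 min): 13:41
  after task 3 (84 min): 15:05
  after break (18 min): 15:23
  after task 4 (18 min): 15:41
  after break (9 min): 15:50
  after task 5 (71 min): 17:01
Total elapsed: 366 minutes
End time: 17:01

17:01


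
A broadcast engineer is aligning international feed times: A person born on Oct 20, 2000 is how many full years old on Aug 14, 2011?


Birth: 2000-10-20
Reference: 2011-08-14
Year difference: 2011 - 2000 = 11
Has birthday (10-20) occurred by 08-14? No
Birthday not yet reached this year -> subtract 1
Age in full years: 10

10


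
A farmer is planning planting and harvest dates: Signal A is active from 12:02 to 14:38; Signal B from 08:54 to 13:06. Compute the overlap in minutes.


Interval A: [722, 878] minutes from midnight
Interval B: [534, 786] minutes from midnight
Overlap start = max(722, 534) = 722
Overlap end = min(878, 786) = 786
Overlap = 786 - 722 = 64 minutes

64


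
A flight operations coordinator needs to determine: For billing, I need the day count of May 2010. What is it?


Month: May
Year: 2010
May is a 31-day month
Total: 31 days

31


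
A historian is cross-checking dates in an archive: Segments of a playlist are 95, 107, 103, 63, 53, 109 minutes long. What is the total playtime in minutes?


Durations: 95, 107, 103, 63, 53, 109
Running sum: 95
+ 107 = 202
+ 103 = 305
+ 63 = 368
+ 53 = 421
+ 109 = 530
Total duration: 530 minutes
That is 8 hours and 50 minutes

530


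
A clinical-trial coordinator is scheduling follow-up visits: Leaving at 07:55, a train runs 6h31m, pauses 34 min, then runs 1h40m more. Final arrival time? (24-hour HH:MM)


Depart: 07:55
Leg 1: +391 min -> 14:26
Layover: +34 min -> 15:00
Leg 2: +100 min -> 16:40
Total travel: 525 minutes = 8h 45m
Arrival: 16:40

16:40


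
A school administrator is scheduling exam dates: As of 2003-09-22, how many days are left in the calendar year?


Start: September 22, 2003
End: December 31, 2003
Days left in September: 8
October: 31
November: 30
December: 31
Sum of remaining months: 92
Total: 8 + 92 = 100

100


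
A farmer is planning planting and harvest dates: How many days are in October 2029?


Month: October
Year: 2029
October is a 31-day month
Total: 31 days

31


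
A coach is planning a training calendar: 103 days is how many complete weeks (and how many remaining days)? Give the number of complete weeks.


Total days: 103
Days per week: 7
Division: 103 / 7 = 14 remainder 5
Complete weeks: 14
Remaining days: 5

14


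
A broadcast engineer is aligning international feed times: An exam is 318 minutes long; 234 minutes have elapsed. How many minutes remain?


Total budget: 318 minutes
Time used: 234 minutes
Remaining: 318 - 234 = 84 minutes
Percent used: 73.6%
Percent remaining: 26.4%

84


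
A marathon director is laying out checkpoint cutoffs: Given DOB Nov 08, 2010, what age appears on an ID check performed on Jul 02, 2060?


Birth: 2010-11-08
Reference: 2060-07-02
Year difference: 2060 - 2010 = 50
Has birthday (11-08) occurred by 07-02? No
Birthday not yet reached this year -> subtract 1
Age in full years: 49

49


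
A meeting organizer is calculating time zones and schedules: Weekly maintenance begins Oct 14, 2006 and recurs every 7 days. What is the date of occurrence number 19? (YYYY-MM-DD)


First occurrence: 2006-10-14 (occurrence 1)
Each occurrence is 7 days after the previous.
Occurrence 19 is 18 weeks after the first.
18 weeks = 126 days
2006-10-14 + 126 days = 2007-02-17

2007-02-17


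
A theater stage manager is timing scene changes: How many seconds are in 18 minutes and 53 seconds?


Minutes: 18
Extra seconds: 53
Seconds per minute: 60
Minutes to seconds: 18 x 60 = 1080
Total: 1080 + 53 = 1133

1133


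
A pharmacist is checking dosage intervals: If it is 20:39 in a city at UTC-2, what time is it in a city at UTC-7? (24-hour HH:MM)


Local time: 20:39 at UTC-2 (offset -2h)
Target zone: UTC-7 (offset -7h)
Difference: -7 - (-2) = -5 hours
Calculation: 20 + (-5) = 15
Result: 15:39

15:39


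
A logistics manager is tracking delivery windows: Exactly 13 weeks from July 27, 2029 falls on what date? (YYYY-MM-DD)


Start: 2029-07-27
Weeks to add: 13
Convert to days: 13 x 7 = 91 days
Add 91 days to 2029-07-27
Result: 2029-10-26

2029-10-26


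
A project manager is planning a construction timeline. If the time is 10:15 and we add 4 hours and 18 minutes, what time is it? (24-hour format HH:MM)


Start time: 10:15
Adding: 4 hours 18 minutes
Minutes: 15 + 18 = 33
Hours: 10 + 4 + 0 = 14
Result: 14:33

14:33


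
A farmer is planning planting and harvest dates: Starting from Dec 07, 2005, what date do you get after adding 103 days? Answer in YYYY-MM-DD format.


Start: 2005-12-07
Adding 103 days
Days remaining in December: 24
After December: 79 days still to add
January 2006: 31 days, 48 remaining
February 2006: 28 days, 20 remaining
March 2006 has 31 days, need 20
Result: 2006-03-20

2006-03-20


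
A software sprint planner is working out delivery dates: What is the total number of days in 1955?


Year: 1955
Check leap year rules:
Divisible by 4? No
1955 is not a leap year
Days: 365

365


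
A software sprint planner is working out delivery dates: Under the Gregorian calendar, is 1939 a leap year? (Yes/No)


Year: 1939
Divisible by 4? 1939 / 4 = 484.75 -> No
Not divisible by 4, so NOT a leap year

No


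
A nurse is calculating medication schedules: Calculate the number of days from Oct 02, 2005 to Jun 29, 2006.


Start date: 2005-10-02
End date: 2006-06-29
Oct 2005: +30 days
Nov 2005: +30 days
Dec 2005: +31 days
... (6 more months)
Total: 270 days

270


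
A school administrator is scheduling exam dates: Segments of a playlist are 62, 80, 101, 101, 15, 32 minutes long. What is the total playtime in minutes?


Durations: 62, 80, 101, 101, 15, 32
Running sum: 62
+ 80 = 142
+ 101 = 243
+ 101 = 344
+ 15 = 359
+ 32 = 391
Total duration: 391 minutes
That is 6 hours and 31 minutes

391


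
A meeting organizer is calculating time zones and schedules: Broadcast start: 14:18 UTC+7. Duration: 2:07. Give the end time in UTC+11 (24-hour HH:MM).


Start: 14:18 in UTC+7
Step 1 - add duration:
  minutes: 18 + 7 = 25
  hours: 14 + 2 + 0 = 16
  end in UTC+7: 16:25
Step 2 - convert UTC+7 -> UTC+11:
  offset difference: 11 - (7) = 4 hours
  16 + (4) = 20 -> mod 24 = 20
Result: 20:25 in UTC+11

20:25


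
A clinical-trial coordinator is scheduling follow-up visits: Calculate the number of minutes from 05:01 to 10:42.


Start time: 05:01 = 301 minutes from midnight
End time: 10:42 = 642 minutes from midnight
Difference: 642 - 301 = 341 minutes
That is 5 hours and 41 minutes

341


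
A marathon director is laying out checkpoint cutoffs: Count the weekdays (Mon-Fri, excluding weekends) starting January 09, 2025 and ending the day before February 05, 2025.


Start: 2025-01-09 (Thursday)
End (exclusive): 2025-02-05 (Wednesday)
Total calendar days: 27
Full weeks: 27 // 7 = 3 -> 15 weekdays
Remaining 6 days starting on Thursday:
  Thu(w), Fri(w), Sat(-), Sun(-), Mon(w), Tue(w) -> 4 weekdays
Total business days: 15 + 4 = 19

19


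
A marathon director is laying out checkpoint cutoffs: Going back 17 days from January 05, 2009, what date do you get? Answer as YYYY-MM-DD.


Start: 2009-01-05
Subtracting 17 days
Days already passed in January: 5
After going back through January: 12 more days to subtract
December 2008 has 31 days, need 12
Result: 2008-12-19

2008-12-19


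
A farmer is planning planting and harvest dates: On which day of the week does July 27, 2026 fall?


Date: 2026-07-27
January 1, 2026 is a Thursday
Day of year: 208
Offset from Jan 1: 207 days
207 mod 7 = 4
Result: Monday

Monday


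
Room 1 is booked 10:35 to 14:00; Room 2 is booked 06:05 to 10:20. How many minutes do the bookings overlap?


Interval A: [635, 840] minutes from midnight
Interval B: [365, 620] minutes from midnight
Overlap start = max(635, 365) = 635
Overlap end = min(840, 620) = 620
End <= start, so the intervals do not overlap: 0 minutes

0


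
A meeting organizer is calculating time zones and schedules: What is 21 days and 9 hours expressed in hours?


Days: 21
Extra hours: 9
Hours per day: 24
Days to hours: 21 x 24 = 504
Total: 504 + 9 = 513

513


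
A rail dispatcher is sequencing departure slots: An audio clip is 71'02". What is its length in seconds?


Minutes: 71
Seconds: 2
Convert minutes to seconds: 71 x 60 = 4260
Add remaining seconds: 4260 + 2 = 4262

4262


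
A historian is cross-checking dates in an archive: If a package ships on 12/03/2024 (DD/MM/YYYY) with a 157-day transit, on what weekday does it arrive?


Start: 2024-03-12 (Tuesday)
Step 1 - find target date: add 157 days
  2024-03-12 + 157 days = 2024-08-16
Step 2 - day of week:
  157 mod 7 = 3
  Tuesday + 3 days -> Friday
Result: Friday (2024-08-16)

Friday


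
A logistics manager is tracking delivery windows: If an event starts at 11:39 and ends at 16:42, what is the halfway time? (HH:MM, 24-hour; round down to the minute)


Start time: 11:39 = 699 minutes from midnight
End time: 16:42 = 1002 minutes from midnight
Sum: 699 + 1002 = 1701
Midpoint: 1701 / 2 = 850 minutes
Convert: 850 / 60 = 14 hours, 10 minutes
Result: 14:10

14:10


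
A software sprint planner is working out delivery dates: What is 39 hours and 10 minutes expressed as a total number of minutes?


Hours: 39
Minutes: 10
Convert hours to minutes: 39 x 60 = 2340
Add remaining minutes: 2340 + 10 = 2350

2350


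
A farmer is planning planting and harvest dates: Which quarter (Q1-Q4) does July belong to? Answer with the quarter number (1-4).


Month: July (month 7)
Q1: January-March (months 1-3)
Q2: April-June (months 4-6)
Q3: July-September (months 7-9)
Q4: October-December (months 10-12)
Month 7 falls in Q3

3


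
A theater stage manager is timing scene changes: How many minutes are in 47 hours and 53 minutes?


Hours: 47
Extra minutes: 53
Minutes per hour: 60
Hours to minutes: 47 x 60 = 2820
Total: 2820 + 53 = 2873

2873


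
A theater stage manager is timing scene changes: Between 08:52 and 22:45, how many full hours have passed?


Start: 08:52
End: 22:45
Hour difference: 22 - 8 = 14 hours
Minute difference: 45 - 52 = -7 minutes
Total minutes: 833
Complete hours: 833 / 60 = 13 (remainder 53)

13


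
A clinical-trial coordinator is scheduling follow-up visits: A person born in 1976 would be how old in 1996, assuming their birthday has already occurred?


Birth year: 1976
Current year: 1996
Age = current year - birth year
Age = 1996 - 1976 = 20

20


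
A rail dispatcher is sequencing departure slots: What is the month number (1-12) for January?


Calendar month order:
1. January <--
2. February
January is month number 1

1


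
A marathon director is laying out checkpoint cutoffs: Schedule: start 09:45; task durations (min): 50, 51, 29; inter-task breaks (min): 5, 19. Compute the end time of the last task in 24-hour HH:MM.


Start: 09:45 = 585 min from midnight
  after task 1 (50 min): 10:35
  after break (5 min): 10:40
  after task 2 (51 min): 11:31
  after break (19 min): 11:50
  after task 3 (29 min): 12:19
Total elapsed: 154 minutes
End time: 12:19

12:19


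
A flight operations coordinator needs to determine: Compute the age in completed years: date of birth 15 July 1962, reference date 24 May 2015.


Birth: 1962-07-15
Reference: 2015-05-24
Year difference: 2015 - 1962 = 53
Has birthday (07-15) occurred by 05-24? No
Birthday not yet reached this year -> subtract 1
Age in full years: 52

52


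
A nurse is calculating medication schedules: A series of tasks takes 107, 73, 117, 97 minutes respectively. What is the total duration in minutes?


Durations: 107, 73, 117, 97
Running sum: 107
+ 73 = 180
+ 117 = 297
+ 97 = 394
Total duration: 394 minutes
That is 6 hours and 34 minutes

394


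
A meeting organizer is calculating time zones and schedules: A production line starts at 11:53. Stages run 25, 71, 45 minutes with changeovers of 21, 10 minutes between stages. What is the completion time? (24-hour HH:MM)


Start: 11:53 = 713 min from midnight
  after task 1 (25 min): 12:18
  after break (21 min): 12:39
  after task 2 (71 min): 13:50
  after break (10 min): 14:00
  after task 3 (45 min): 14:45
Total elapsed: 172 minutes
End time: 14:45

14:45


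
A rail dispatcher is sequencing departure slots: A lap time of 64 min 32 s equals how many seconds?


Minutes: 64
Seconds: 32
Convert minutes to seconds: 64 x 60 = 3840
Add remaining seconds: 3840 + 32 = 3872

3872


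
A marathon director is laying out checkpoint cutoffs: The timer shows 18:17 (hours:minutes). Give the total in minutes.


Hours: 18
Minutes: 17
Convert hours to minutes: 18 x 60 = 1080
Add remaining minutes: 1080 + 17 = 1097

1097


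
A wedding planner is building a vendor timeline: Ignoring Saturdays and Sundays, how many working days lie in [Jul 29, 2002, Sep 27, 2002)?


Start: 2002-07-29 (Monday)
End (exclusive): 2002-09-27 (Friday)
Total calendar days: 60
Full weeks: 60 // 7 = 8 -> 40 weekdays
Remaining 4 days starting on Monday:
  Mon(w), Tue(w), Wed(w), Thu(w) -> 4 weekdays
Total business days: 40 + 4 = 44

44


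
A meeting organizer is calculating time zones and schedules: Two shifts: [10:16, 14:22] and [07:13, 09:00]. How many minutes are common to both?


Interval A: [616, 862] minutes from midnight
Interval B: [433, 540] minutes from midnight
Overlap start = max(616, 433) = 616
Overlap end = min(862, 540) = 540
End <= start, so the intervals do not overlap: 0 minutes

0


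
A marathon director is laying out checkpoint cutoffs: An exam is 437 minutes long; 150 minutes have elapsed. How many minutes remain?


Total budget: 437 minutes
Time used: 150 minutes
Remaining: 437 - 150 = 287 minutes
Percent used: 34.3%
Percent remaining: 65.7%

287


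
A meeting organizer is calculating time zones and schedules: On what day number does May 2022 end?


Month: May
Year: 2022
May is a 31-day month
Total: 31 days

31


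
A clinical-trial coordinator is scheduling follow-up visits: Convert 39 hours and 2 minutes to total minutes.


Hours: 39
Extra minutes: 2
Minutes per hour: 60
Hours to minutes: 39 x 60 = 2340
Total: 2340 + 2 = 2342

2342


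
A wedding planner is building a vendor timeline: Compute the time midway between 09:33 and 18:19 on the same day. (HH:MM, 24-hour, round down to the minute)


Start time: 09:33 = 573 minutes from midnight
End time: 18:19 = 1099 minutes from midnight
Sum: 573 + 1099 = 1672
Midpoint: 1672 / 2 = 836 minutes
Convert: 836 / 60 = 13 hours, 56 minutes
Result: 13:56

13:56


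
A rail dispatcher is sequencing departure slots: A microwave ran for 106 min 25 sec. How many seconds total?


Minutes: 106
Extra seconds: 25
Seconds per minute: 60
Minutes to seconds: 106 x 60 = 6360
Total: 6360 + 25 = 6385

6385


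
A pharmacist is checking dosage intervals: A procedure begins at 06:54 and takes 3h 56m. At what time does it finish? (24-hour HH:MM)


Start time: 06:54
Adding: 3 hours 56 minutes
Minutes: 54 + 56 = 110
Minute overflow: 110 >= 60, so carry 1 hour, minutes = 50
Hours: 6 + 3 + 1 = 10
Result: 10:50

10:50


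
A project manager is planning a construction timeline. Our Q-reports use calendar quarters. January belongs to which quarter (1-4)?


Month: January (month 1)
Q1: January-March (months 1-3)
Q2: April-June (months 4-6)
Q3: July-September (months 7-9)
Q4: October-December (months 10-12)
Month 1 falls in Q1

1


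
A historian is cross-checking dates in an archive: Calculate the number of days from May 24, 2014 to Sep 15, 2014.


Start date: 2014-05-24
End date: 2014-09-15
May 2014: +8 days
Jun 2014: +30 days
Jul 2014: +31 days
Aug 2014: +31 days
Sep 2014: +14 days
Total: 114 days

114


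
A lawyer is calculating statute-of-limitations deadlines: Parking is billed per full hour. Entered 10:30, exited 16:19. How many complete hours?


Start: 10:30
End: 16:19
Hour difference: 16 - 10 = 6 hours
Minute difference: 19 - 30 = -11 minutes
Total minutes: 349
Complete hours: 349 / 60 = 5 (remainder 49)

5


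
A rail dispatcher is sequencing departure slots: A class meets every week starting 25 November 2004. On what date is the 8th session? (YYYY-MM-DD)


First occurrence: 2004-11-25 (occurrence 1)
Each occurrence is 7 days after the previous.
Occurrence 8 is 7 weeks after the first.
7 weeks = 49 days
2004-11-25 + 49 days = 2005-01-13

2005-01-13


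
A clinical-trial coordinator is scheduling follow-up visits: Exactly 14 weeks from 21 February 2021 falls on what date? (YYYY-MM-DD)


Start: 2021-02-21
Weeks to add: 14
Convert to days: 14 x 7 = 98 days
Add 98 days to 2021-02-21
Result: 2021-05-30

2021-05-30


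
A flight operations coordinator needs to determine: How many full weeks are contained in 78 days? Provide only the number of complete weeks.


Total days: 78
Days per week: 7
Division: 78 / 7 = 11 remainder 1
Complete weeks: 11
Remaining days: 1

11


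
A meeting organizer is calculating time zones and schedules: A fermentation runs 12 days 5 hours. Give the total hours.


Days: 12
Extra hours: 5
Hours per day: 24
Days to hours: 12 x 24 = 288
Total: 288 + 5 = 293

293


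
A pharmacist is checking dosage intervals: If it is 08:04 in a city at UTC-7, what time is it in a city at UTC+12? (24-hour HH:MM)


Local time: 08:04 at UTC-7 (offset -7h)
Target zone: UTC+12 (offset 12h)
Difference: 12 - (-7) = 19 hours
Calculation: 8 + (19) = 27
Wraparound: (27) mod 24 = 3
Result: 03:04

03:04


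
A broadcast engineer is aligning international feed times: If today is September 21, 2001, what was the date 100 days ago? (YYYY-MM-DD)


Start: 2001-09-21
Subtracting 100 days
Days already passed in September: 21
After going back through September: 79 more days to subtract
August 2001: 31 days, 48 remaining
July 2001: 31 days, 17 remaining
June 2001 has 30 days, need 17
Result: 2001-06-13

2001-06-13
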